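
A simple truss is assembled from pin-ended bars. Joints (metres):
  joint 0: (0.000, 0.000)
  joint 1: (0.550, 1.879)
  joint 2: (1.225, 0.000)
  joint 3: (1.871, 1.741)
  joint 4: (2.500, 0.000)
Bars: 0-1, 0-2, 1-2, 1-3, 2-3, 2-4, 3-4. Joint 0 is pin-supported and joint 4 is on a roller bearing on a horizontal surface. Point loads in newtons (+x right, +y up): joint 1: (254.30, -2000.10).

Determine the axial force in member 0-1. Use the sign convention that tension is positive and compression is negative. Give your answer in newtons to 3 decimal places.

N=5 nodes, M=7 members, R=3 reactions → 2N=10, M+R=10
member 0 (0-1): L=1.9578, (cx,cy)=(0.2809,0.9597)
member 1 (0-2): L=1.2250, (cx,cy)=(1.0000,0.0000)
member 2 (1-2): L=1.9966, (cx,cy)=(0.3381,-0.9411)
member 3 (1-3): L=1.3282, (cx,cy)=(0.9946,-0.1039)
member 4 (2-3): L=1.8570, (cx,cy)=(0.3479,0.9375)
member 5 (2-4): L=1.2750, (cx,cy)=(1.0000,0.0000)
member 6 (3-4): L=1.8511, (cx,cy)=(0.3398,-0.9405)
solve A·x = −loads:
  F[0-1] = -1426.3857 N (compression)
  F[0-2] = +655.0027 N (tension)
  F[1-2] = -621.2506 N (compression)
  F[1-3] = -447.3912 N (compression)
  F[2-3] = +623.6204 N (tension)
  F[2-4] = +228.0275 N (tension)
  F[3-4] = -671.0825 N (compression)
  Rx@0 = -254.3000 N
  Ry@0 = +1368.9461 N
  Ry@4 = +631.1539 N

-1426.386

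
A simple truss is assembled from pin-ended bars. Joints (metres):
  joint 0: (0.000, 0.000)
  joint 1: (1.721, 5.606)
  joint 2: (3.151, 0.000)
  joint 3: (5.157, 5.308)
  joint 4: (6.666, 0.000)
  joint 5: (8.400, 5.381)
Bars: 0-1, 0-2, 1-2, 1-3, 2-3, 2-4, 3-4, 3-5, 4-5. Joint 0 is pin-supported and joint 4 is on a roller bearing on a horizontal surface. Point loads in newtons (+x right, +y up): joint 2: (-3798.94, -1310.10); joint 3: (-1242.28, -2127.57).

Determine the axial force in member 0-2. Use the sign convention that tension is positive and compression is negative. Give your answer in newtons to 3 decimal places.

-4377.611

N=6 nodes, M=9 members, R=3 reactions → 2N=12, M+R=12
member 0 (0-1): L=5.8642, (cx,cy)=(0.2935,0.9560)
member 1 (0-2): L=3.1510, (cx,cy)=(1.0000,0.0000)
member 2 (1-2): L=5.7855, (cx,cy)=(0.2472,-0.9690)
member 3 (1-3): L=3.4489, (cx,cy)=(0.9963,-0.0864)
member 4 (2-3): L=5.6744, (cx,cy)=(0.3535,0.9354)
member 5 (2-4): L=3.5150, (cx,cy)=(1.0000,0.0000)
member 6 (3-4): L=5.5183, (cx,cy)=(0.2735,-0.9619)
member 7 (3-5): L=3.2438, (cx,cy)=(0.9997,0.0225)
member 8 (4-5): L=5.6535, (cx,cy)=(0.3067,0.9518)
solve A·x = −loads:
  F[0-1] = -2261.2135 N (compression)
  F[0-2] = -4377.6111 N (compression)
  F[1-2] = +2342.0746 N (tension)
  F[1-3] = -1247.1617 N (compression)
  F[2-3] = -1025.5256 N (compression)
  F[2-4] = +362.7584 N (tension)
  F[3-4] = -1326.5870 N (compression)
  F[3-5] = +0.0000 N (tension)
  F[4-5] = -0.0000 N (compression)
  Rx@0 = +5041.2200 N
  Ry@0 = +2161.6452 N
  Ry@4 = +1276.0248 N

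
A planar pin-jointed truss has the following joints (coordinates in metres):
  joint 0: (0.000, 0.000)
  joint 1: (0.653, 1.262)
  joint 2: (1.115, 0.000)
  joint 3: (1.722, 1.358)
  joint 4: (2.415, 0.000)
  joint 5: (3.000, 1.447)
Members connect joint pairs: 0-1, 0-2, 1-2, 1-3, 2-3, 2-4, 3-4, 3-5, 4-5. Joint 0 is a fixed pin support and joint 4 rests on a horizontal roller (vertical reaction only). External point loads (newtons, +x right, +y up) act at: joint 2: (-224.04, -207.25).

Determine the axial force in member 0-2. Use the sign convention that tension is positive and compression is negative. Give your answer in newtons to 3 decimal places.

N=6 nodes, M=9 members, R=3 reactions → 2N=12, M+R=12
member 0 (0-1): L=1.4209, (cx,cy)=(0.4596,0.8881)
member 1 (0-2): L=1.1150, (cx,cy)=(1.0000,0.0000)
member 2 (1-2): L=1.3439, (cx,cy)=(0.3438,-0.9391)
member 3 (1-3): L=1.0733, (cx,cy)=(0.9960,0.0894)
member 4 (2-3): L=1.4875, (cx,cy)=(0.4081,0.9130)
member 5 (2-4): L=1.3000, (cx,cy)=(1.0000,0.0000)
member 6 (3-4): L=1.5246, (cx,cy)=(0.4545,-0.8907)
member 7 (3-5): L=1.2811, (cx,cy)=(0.9976,0.0695)
member 8 (4-5): L=1.5608, (cx,cy)=(0.3748,0.9271)
solve A·x = −loads:
  F[0-1] = -125.6132 N (compression)
  F[0-2] = -166.3136 N (compression)
  F[1-2] = +109.6777 N (tension)
  F[1-3] = -95.8148 N (compression)
  F[2-3] = +114.1978 N (tension)
  F[2-4] = +48.8299 N (tension)
  F[3-4] = -107.4259 N (compression)
  F[3-5] = -0.0000 N (compression)
  F[4-5] = +0.0000 N (tension)
  Rx@0 = +224.0400 N
  Ry@0 = +111.5631 N
  Ry@4 = +95.6869 N

-166.314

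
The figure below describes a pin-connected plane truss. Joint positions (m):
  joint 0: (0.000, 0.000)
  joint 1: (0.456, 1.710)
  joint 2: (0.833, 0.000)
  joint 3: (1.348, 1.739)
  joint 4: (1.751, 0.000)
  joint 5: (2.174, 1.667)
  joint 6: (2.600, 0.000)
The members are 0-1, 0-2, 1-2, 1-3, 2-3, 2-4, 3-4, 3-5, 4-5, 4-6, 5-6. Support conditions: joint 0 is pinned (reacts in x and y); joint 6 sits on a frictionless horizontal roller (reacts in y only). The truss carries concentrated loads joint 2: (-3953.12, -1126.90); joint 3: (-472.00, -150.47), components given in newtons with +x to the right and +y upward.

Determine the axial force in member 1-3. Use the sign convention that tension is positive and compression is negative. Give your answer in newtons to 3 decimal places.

N=7 nodes, M=11 members, R=3 reactions → 2N=14, M+R=14
member 0 (0-1): L=1.7698, (cx,cy)=(0.2577,0.9662)
member 1 (0-2): L=0.8330, (cx,cy)=(1.0000,0.0000)
member 2 (1-2): L=1.7511, (cx,cy)=(0.2153,-0.9765)
member 3 (1-3): L=0.8925, (cx,cy)=(0.9995,0.0325)
member 4 (2-3): L=1.8137, (cx,cy)=(0.2840,0.9588)
member 5 (2-4): L=0.9180, (cx,cy)=(1.0000,0.0000)
member 6 (3-4): L=1.7851, (cx,cy)=(0.2258,-0.9742)
member 7 (3-5): L=0.8291, (cx,cy)=(0.9962,-0.0868)
member 8 (4-5): L=1.7198, (cx,cy)=(0.2460,0.9693)
member 9 (4-6): L=0.8490, (cx,cy)=(1.0000,0.0000)
member 10 (5-6): L=1.7206, (cx,cy)=(0.2476,-0.9689)
solve A·x = −loads:
  F[0-1] = -1194.3379 N (compression)
  F[0-2] = -4117.3837 N (compression)
  F[1-2] = +1163.1421 N (tension)
  F[1-3] = -558.4528 N (compression)
  F[2-3] = -9.3495 N (compression)
  F[2-4] = +88.8128 N (tension)
  F[3-4] = -121.1282 N (compression)
  F[3-5] = -61.7000 N (compression)
  F[4-5] = +121.7408 N (tension)
  F[4-6] = +31.5242 N (tension)
  F[5-6] = -127.3232 N (compression)
  Rx@0 = +4425.1200 N
  Ry@0 = +1154.0111 N
  Ry@6 = +123.3589 N

-558.453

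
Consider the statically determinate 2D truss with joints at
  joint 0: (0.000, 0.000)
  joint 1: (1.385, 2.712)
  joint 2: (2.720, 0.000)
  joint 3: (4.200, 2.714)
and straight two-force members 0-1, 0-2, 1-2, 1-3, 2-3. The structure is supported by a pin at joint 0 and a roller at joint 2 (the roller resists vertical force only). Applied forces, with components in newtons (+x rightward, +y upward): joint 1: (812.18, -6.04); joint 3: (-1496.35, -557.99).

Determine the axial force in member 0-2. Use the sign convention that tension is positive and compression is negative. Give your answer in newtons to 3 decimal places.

N=4 nodes, M=5 members, R=3 reactions → 2N=8, M+R=8
member 0 (0-1): L=3.0452, (cx,cy)=(0.4548,0.8906)
member 1 (0-2): L=2.7200, (cx,cy)=(1.0000,0.0000)
member 2 (1-2): L=3.0228, (cx,cy)=(0.4416,-0.8972)
member 3 (1-3): L=2.8150, (cx,cy)=(1.0000,0.0007)
member 4 (2-3): L=3.0913, (cx,cy)=(0.4788,0.8779)
solve A·x = −loads:
  F[0-1] = -429.6166 N (compression)
  F[0-2] = -488.7735 N (compression)
  F[1-2] = +418.7781 N (tension)
  F[1-3] = -1192.5289 N (compression)
  F[2-3] = -634.5987 N (compression)
  Rx@0 = +684.1700 N
  Ry@0 = +382.6103 N
  Ry@2 = +181.4197 N

-488.774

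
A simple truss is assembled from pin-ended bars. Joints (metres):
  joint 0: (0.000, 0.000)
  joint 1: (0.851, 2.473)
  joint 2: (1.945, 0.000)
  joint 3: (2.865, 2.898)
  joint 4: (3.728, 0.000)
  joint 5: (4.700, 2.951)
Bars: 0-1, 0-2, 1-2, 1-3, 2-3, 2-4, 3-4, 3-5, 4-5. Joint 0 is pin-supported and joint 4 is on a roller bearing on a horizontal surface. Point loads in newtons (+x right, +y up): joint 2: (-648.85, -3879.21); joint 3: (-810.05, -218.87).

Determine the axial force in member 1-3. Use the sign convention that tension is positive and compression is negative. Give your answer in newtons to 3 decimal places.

N=6 nodes, M=9 members, R=3 reactions → 2N=12, M+R=12
member 0 (0-1): L=2.6153, (cx,cy)=(0.3254,0.9456)
member 1 (0-2): L=1.9450, (cx,cy)=(1.0000,0.0000)
member 2 (1-2): L=2.7042, (cx,cy)=(0.4046,-0.9145)
member 3 (1-3): L=2.0584, (cx,cy)=(0.9785,0.2065)
member 4 (2-3): L=3.0405, (cx,cy)=(0.3026,0.9531)
member 5 (2-4): L=1.7830, (cx,cy)=(1.0000,0.0000)
member 6 (3-4): L=3.0238, (cx,cy)=(0.2854,-0.9584)
member 7 (3-5): L=1.8358, (cx,cy)=(0.9996,0.0289)
member 8 (4-5): L=3.1070, (cx,cy)=(0.3128,0.9498)
solve A·x = −loads:
  F[0-1] = -2681.6207 N (compression)
  F[0-2] = -586.3284 N (compression)
  F[1-2] = +2351.8297 N (tension)
  F[1-3] = -1864.1970 N (compression)
  F[2-3] = +1813.4407 N (tension)
  F[2-4] = +465.2675 N (tension)
  F[3-4] = -1630.1981 N (compression)
  F[3-5] = -0.0000 N (compression)
  F[4-5] = -0.0000 N (compression)
  Rx@0 = +1458.9000 N
  Ry@0 = +2535.6870 N
  Ry@4 = +1562.3930 N

-1864.197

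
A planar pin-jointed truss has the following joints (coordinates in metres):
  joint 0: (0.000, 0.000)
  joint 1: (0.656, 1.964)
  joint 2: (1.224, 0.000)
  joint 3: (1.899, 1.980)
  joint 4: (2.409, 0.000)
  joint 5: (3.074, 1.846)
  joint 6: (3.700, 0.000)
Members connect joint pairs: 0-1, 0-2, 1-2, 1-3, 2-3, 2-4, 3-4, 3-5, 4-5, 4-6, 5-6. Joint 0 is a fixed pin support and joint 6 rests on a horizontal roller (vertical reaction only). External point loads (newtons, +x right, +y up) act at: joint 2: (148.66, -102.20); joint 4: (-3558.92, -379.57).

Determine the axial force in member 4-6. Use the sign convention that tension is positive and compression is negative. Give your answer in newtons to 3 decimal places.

N=7 nodes, M=11 members, R=3 reactions → 2N=14, M+R=14
member 0 (0-1): L=2.0707, (cx,cy)=(0.3168,0.9485)
member 1 (0-2): L=1.2240, (cx,cy)=(1.0000,0.0000)
member 2 (1-2): L=2.0445, (cx,cy)=(0.2778,-0.9606)
member 3 (1-3): L=1.2431, (cx,cy)=(0.9999,0.0129)
member 4 (2-3): L=2.0919, (cx,cy)=(0.3227,0.9465)
member 5 (2-4): L=1.1850, (cx,cy)=(1.0000,0.0000)
member 6 (3-4): L=2.0446, (cx,cy)=(0.2494,-0.9684)
member 7 (3-5): L=1.1826, (cx,cy)=(0.9936,-0.1133)
member 8 (4-5): L=1.9621, (cx,cy)=(0.3389,0.9408)
member 9 (4-6): L=1.2910, (cx,cy)=(1.0000,0.0000)
member 10 (5-6): L=1.9493, (cx,cy)=(0.3211,-0.9470)
solve A·x = −loads:
  F[0-1] = -211.7369 N (compression)
  F[0-2] = -3343.1802 N (compression)
  F[1-2] = +207.3895 N (tension)
  F[1-3] = -124.7072 N (compression)
  F[2-3] = -102.5083 N (compression)
  F[2-4] = -3401.1464 N (compression)
  F[3-4] = +124.0744 N (tension)
  F[3-5] = -189.9453 N (compression)
  F[4-5] = +275.7366 N (tension)
  F[4-6] = +95.2699 N (tension)
  F[5-6] = -296.6538 N (compression)
  Rx@0 = +3410.2600 N
  Ry@0 = +200.8303 N
  Ry@6 = +280.9397 N

95.270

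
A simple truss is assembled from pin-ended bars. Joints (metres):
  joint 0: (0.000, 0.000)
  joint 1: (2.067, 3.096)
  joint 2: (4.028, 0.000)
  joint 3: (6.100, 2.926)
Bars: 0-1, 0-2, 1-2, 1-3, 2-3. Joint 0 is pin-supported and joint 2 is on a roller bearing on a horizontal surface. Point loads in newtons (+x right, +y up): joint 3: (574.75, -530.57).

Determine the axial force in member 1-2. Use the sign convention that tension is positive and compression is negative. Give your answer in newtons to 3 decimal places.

N=4 nodes, M=5 members, R=3 reactions → 2N=8, M+R=8
member 0 (0-1): L=3.7226, (cx,cy)=(0.5553,0.8317)
member 1 (0-2): L=4.0280, (cx,cy)=(1.0000,0.0000)
member 2 (1-2): L=3.6648, (cx,cy)=(0.5351,-0.8448)
member 3 (1-3): L=4.0366, (cx,cy)=(0.9991,-0.0421)
member 4 (2-3): L=3.5853, (cx,cy)=(0.5779,0.8161)
solve A·x = −loads:
  F[0-1] = +830.1671 N (tension)
  F[0-2] = +113.7931 N (tension)
  F[1-2] = -863.3282 N (compression)
  F[1-3] = +923.7357 N (tension)
  F[2-3] = -602.4584 N (compression)
  Rx@0 = -574.7500 N
  Ry@0 = -690.4319 N
  Ry@2 = +1221.0019 N

-863.328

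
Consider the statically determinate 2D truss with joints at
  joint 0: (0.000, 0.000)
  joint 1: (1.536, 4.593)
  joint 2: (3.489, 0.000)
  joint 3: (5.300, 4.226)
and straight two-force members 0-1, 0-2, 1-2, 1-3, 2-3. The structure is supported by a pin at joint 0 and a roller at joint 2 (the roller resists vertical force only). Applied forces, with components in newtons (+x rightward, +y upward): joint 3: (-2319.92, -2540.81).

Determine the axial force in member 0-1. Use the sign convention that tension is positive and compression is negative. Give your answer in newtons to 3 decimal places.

N=4 nodes, M=5 members, R=3 reactions → 2N=8, M+R=8
member 0 (0-1): L=4.8430, (cx,cy)=(0.3172,0.9484)
member 1 (0-2): L=3.4890, (cx,cy)=(1.0000,0.0000)
member 2 (1-2): L=4.9910, (cx,cy)=(0.3913,-0.9203)
member 3 (1-3): L=3.7818, (cx,cy)=(0.9953,-0.0970)
member 4 (2-3): L=4.5977, (cx,cy)=(0.3939,0.9192)
solve A·x = −loads:
  F[0-1] = -1572.3099 N (compression)
  F[0-2] = -1821.2513 N (compression)
  F[1-2] = +1745.5452 N (tension)
  F[1-3] = -1187.3151 N (compression)
  F[2-3] = -2889.6392 N (compression)
  Rx@0 = +2319.9200 N
  Ry@0 = +1491.1364 N
  Ry@2 = +1049.6736 N

-1572.310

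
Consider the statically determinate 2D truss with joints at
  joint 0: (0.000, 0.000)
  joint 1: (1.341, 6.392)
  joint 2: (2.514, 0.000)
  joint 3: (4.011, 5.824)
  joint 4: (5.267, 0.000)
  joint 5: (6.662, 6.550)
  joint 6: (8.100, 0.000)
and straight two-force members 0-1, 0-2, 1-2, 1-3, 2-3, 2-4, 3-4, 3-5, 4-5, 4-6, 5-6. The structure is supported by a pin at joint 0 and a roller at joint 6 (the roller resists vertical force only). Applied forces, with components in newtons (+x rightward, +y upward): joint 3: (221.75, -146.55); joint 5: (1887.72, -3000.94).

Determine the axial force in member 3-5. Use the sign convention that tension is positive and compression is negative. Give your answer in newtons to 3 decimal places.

769.332

N=7 nodes, M=11 members, R=3 reactions → 2N=14, M+R=14
member 0 (0-1): L=6.5312, (cx,cy)=(0.2053,0.9787)
member 1 (0-2): L=2.5140, (cx,cy)=(1.0000,0.0000)
member 2 (1-2): L=6.4987, (cx,cy)=(0.1805,-0.9836)
member 3 (1-3): L=2.7297, (cx,cy)=(0.9781,-0.2081)
member 4 (2-3): L=6.0133, (cx,cy)=(0.2489,0.9685)
member 5 (2-4): L=2.7530, (cx,cy)=(1.0000,0.0000)
member 6 (3-4): L=5.9579, (cx,cy)=(0.2108,-0.9775)
member 7 (3-5): L=2.7486, (cx,cy)=(0.9645,0.2641)
member 8 (4-5): L=6.6969, (cx,cy)=(0.2083,0.9781)
member 9 (4-6): L=2.8330, (cx,cy)=(1.0000,0.0000)
member 10 (5-6): L=6.7060, (cx,cy)=(0.2144,-0.9767)
solve A·x = −loads:
  F[0-1] = +1102.6842 N (tension)
  F[0-2] = +1883.0628 N (tension)
  F[1-2] = -1192.7439 N (compression)
  F[1-3] = +451.5773 N (tension)
  F[2-3] = +1211.2888 N (tension)
  F[2-4] = +1366.2294 N (tension)
  F[3-4] = -1046.0428 N (compression)
  F[3-5] = +769.3316 N (tension)
  F[4-5] = +1045.4681 N (tension)
  F[4-6] = +927.9338 N (tension)
  F[5-6] = -4327.3421 N (compression)
  Rx@0 = -2109.4700 N
  Ry@0 = -1079.1905 N
  Ry@6 = +4226.6805 N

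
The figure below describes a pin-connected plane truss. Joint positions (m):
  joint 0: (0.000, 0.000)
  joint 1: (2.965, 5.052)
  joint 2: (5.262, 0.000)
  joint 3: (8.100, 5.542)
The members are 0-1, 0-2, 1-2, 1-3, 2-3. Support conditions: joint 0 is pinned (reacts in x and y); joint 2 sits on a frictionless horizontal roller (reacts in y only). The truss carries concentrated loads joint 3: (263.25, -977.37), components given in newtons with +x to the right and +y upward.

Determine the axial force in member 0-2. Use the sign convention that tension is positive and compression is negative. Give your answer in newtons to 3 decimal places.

-208.844

N=4 nodes, M=5 members, R=3 reactions → 2N=8, M+R=8
member 0 (0-1): L=5.8578, (cx,cy)=(0.5062,0.8624)
member 1 (0-2): L=5.2620, (cx,cy)=(1.0000,0.0000)
member 2 (1-2): L=5.5497, (cx,cy)=(0.4139,-0.9103)
member 3 (1-3): L=5.1583, (cx,cy)=(0.9955,0.0950)
member 4 (2-3): L=6.2264, (cx,cy)=(0.4558,0.8901)
solve A·x = −loads:
  F[0-1] = +932.6943 N (tension)
  F[0-2] = -208.8443 N (compression)
  F[1-2] = -799.4603 N (compression)
  F[1-3] = +806.6369 N (tension)
  F[2-3] = -1184.1546 N (compression)
  Rx@0 = -263.2500 N
  Ry@0 = -804.3914 N
  Ry@2 = +1781.7614 N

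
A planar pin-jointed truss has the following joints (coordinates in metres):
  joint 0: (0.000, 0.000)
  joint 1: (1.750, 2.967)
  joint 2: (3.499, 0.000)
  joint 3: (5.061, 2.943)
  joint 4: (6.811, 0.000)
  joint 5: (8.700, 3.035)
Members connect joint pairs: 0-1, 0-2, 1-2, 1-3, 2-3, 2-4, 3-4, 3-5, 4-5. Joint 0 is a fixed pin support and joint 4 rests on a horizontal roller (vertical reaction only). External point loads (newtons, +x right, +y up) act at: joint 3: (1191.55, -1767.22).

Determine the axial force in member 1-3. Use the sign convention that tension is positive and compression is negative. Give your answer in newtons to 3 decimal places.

N=6 nodes, M=9 members, R=3 reactions → 2N=12, M+R=12
member 0 (0-1): L=3.4446, (cx,cy)=(0.5080,0.8613)
member 1 (0-2): L=3.4990, (cx,cy)=(1.0000,0.0000)
member 2 (1-2): L=3.4441, (cx,cy)=(0.5078,-0.8615)
member 3 (1-3): L=3.3111, (cx,cy)=(1.0000,-0.0072)
member 4 (2-3): L=3.3318, (cx,cy)=(0.4688,0.8833)
member 5 (2-4): L=3.3120, (cx,cy)=(1.0000,0.0000)
member 6 (3-4): L=3.4240, (cx,cy)=(0.5111,-0.8595)
member 7 (3-5): L=3.6402, (cx,cy)=(0.9997,0.0253)
member 8 (4-5): L=3.5748, (cx,cy)=(0.5284,0.8490)
solve A·x = −loads:
  F[0-1] = +70.5859 N (tension)
  F[0-2] = +1155.6899 N (tension)
  F[1-2] = -71.1814 N (compression)
  F[1-3] = +72.0093 N (tension)
  F[2-3] = +69.4218 N (tension)
  F[2-4] = +1086.9969 N (tension)
  F[3-4] = -2126.7846 N (compression)
  F[3-5] = -0.0000 N (compression)
  F[4-5] = +0.0000 N (tension)
  Rx@0 = -1191.5500 N
  Ry@0 = -60.7982 N
  Ry@4 = +1828.0182 N

72.009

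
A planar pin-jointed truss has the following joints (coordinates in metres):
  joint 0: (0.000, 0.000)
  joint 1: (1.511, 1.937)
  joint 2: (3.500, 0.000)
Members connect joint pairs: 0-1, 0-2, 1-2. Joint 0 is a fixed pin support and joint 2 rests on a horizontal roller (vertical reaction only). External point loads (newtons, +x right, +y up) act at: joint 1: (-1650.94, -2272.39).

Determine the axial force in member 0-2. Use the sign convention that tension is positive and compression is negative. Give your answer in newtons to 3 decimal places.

N=3 nodes, M=3 members, R=3 reactions → 2N=6, M+R=6
member 0 (0-1): L=2.4566, (cx,cy)=(0.6151,0.7885)
member 1 (0-2): L=3.5000, (cx,cy)=(1.0000,0.0000)
member 2 (1-2): L=2.7763, (cx,cy)=(0.7164,-0.6977)
solve A·x = −loads:
  F[0-1] = -2796.5948 N (compression)
  F[0-2] = +69.1538 N (tension)
  F[1-2] = -96.5283 N (compression)
  Rx@0 = +1650.9400 N
  Ry@0 = +2205.0441 N
  Ry@2 = +67.3459 N

69.154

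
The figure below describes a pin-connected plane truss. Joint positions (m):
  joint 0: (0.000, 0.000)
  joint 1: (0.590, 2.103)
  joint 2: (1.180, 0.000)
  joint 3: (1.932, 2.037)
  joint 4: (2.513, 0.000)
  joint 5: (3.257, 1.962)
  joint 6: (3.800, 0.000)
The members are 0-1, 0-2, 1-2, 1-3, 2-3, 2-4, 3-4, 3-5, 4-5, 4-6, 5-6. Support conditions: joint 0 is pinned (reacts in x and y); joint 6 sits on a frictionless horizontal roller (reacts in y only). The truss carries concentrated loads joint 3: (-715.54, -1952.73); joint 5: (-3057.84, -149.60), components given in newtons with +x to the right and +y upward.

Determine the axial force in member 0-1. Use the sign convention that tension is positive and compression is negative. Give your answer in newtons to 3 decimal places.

N=7 nodes, M=11 members, R=3 reactions → 2N=14, M+R=14
member 0 (0-1): L=2.1842, (cx,cy)=(0.2701,0.9628)
member 1 (0-2): L=1.1800, (cx,cy)=(1.0000,0.0000)
member 2 (1-2): L=2.1842, (cx,cy)=(0.2701,-0.9628)
member 3 (1-3): L=1.3436, (cx,cy)=(0.9988,-0.0491)
member 4 (2-3): L=2.1714, (cx,cy)=(0.3463,0.9381)
member 5 (2-4): L=1.3330, (cx,cy)=(1.0000,0.0000)
member 6 (3-4): L=2.1182, (cx,cy)=(0.2743,-0.9616)
member 7 (3-5): L=1.3271, (cx,cy)=(0.9984,-0.0565)
member 8 (4-5): L=2.0983, (cx,cy)=(0.3546,0.9350)
member 9 (4-6): L=1.2870, (cx,cy)=(1.0000,0.0000)
member 10 (5-6): L=2.0358, (cx,cy)=(0.2667,-0.9638)
solve A·x = −loads:
  F[0-1] = -3057.3293 N (compression)
  F[0-2] = -2947.5270 N (compression)
  F[1-2] = +3142.8774 N (tension)
  F[1-3] = -1676.8388 N (compression)
  F[2-3] = -3225.6647 N (compression)
  F[2-4] = -981.4397 N (compression)
  F[3-4] = +1171.6006 N (tension)
  F[3-5] = -2401.5905 N (compression)
  F[4-5] = -1204.9536 N (compression)
  F[4-6] = -232.8496 N (compression)
  F[5-6] = +872.9733 N (tension)
  Rx@0 = +3773.3800 N
  Ry@0 = +2943.6762 N
  Ry@6 = -841.3462 N

-3057.329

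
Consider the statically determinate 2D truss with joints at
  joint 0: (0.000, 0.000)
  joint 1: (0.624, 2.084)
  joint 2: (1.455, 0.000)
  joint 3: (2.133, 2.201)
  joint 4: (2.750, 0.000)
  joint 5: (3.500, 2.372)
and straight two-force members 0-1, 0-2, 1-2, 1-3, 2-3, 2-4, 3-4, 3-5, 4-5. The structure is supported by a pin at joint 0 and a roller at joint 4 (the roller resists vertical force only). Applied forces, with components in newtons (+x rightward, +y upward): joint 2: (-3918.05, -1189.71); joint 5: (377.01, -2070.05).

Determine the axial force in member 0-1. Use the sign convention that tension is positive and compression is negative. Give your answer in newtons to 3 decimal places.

343.956

N=6 nodes, M=9 members, R=3 reactions → 2N=12, M+R=12
member 0 (0-1): L=2.1754, (cx,cy)=(0.2868,0.9580)
member 1 (0-2): L=1.4550, (cx,cy)=(1.0000,0.0000)
member 2 (1-2): L=2.2436, (cx,cy)=(0.3704,-0.9289)
member 3 (1-3): L=1.5135, (cx,cy)=(0.9970,0.0773)
member 4 (2-3): L=2.3031, (cx,cy)=(0.2944,0.9557)
member 5 (2-4): L=1.2950, (cx,cy)=(1.0000,0.0000)
member 6 (3-4): L=2.2858, (cx,cy)=(0.2699,-0.9629)
member 7 (3-5): L=1.3777, (cx,cy)=(0.9923,0.1241)
member 8 (4-5): L=2.4877, (cx,cy)=(0.3015,0.9535)
solve A·x = −loads:
  F[0-1] = +343.9558 N (tension)
  F[0-2] = -3639.7009 N (compression)
  F[1-2] = -336.1053 N (compression)
  F[1-3] = +223.8212 N (tension)
  F[2-3] = +1571.5534 N (tension)
  F[2-4] = -308.7925 N (compression)
  F[3-4] = -1438.2463 N (compression)
  F[3-5] = +1082.3873 N (tension)
  F[4-5] = -2311.9687 N (compression)
  Rx@0 = +3541.0400 N
  Ry@0 = -329.5021 N
  Ry@4 = +3589.2621 N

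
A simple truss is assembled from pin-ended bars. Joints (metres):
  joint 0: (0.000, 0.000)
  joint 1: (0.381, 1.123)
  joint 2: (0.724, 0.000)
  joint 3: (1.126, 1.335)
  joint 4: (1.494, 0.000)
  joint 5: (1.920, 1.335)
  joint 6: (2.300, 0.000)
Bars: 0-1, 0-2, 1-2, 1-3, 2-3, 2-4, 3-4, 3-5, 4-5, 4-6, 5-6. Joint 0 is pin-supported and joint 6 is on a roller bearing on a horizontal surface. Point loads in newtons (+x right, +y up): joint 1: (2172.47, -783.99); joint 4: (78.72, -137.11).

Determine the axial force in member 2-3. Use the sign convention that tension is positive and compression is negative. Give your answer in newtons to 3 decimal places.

1658.551

N=7 nodes, M=11 members, R=3 reactions → 2N=14, M+R=14
member 0 (0-1): L=1.1859, (cx,cy)=(0.3213,0.9470)
member 1 (0-2): L=0.7240, (cx,cy)=(1.0000,0.0000)
member 2 (1-2): L=1.1742, (cx,cy)=(0.2921,-0.9564)
member 3 (1-3): L=0.7746, (cx,cy)=(0.9618,0.2737)
member 4 (2-3): L=1.3942, (cx,cy)=(0.2883,0.9575)
member 5 (2-4): L=0.7700, (cx,cy)=(1.0000,0.0000)
member 6 (3-4): L=1.3848, (cx,cy)=(0.2657,-0.9640)
member 7 (3-5): L=0.7940, (cx,cy)=(1.0000,0.0000)
member 8 (4-5): L=1.4013, (cx,cy)=(0.3040,0.9527)
member 9 (4-6): L=0.8060, (cx,cy)=(1.0000,0.0000)
member 10 (5-6): L=1.3880, (cx,cy)=(0.2738,-0.9618)
solve A·x = −loads:
  F[0-1] = +378.6378 N (tension)
  F[0-2] = +2129.5402 N (tension)
  F[1-2] = -1660.5372 N (compression)
  F[1-3] = -1627.9211 N (compression)
  F[2-3] = +1658.5514 N (tension)
  F[2-4] = +1166.2620 N (tension)
  F[3-4] = -1185.1679 N (compression)
  F[3-5] = -772.5909 N (compression)
  F[4-5] = +1343.2357 N (tension)
  F[4-6] = +364.2488 N (tension)
  F[5-6] = -1330.4947 N (compression)
  Rx@0 = -2251.1900 N
  Ry@0 = -358.5636 N
  Ry@6 = +1279.6636 N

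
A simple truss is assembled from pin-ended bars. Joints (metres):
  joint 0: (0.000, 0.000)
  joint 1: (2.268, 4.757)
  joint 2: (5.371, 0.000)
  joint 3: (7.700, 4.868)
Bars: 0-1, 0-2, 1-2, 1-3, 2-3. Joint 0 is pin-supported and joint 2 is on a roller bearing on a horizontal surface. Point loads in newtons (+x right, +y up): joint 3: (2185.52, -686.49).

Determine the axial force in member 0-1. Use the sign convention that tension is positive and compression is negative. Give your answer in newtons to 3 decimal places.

N=4 nodes, M=5 members, R=3 reactions → 2N=8, M+R=8
member 0 (0-1): L=5.2700, (cx,cy)=(0.4304,0.9027)
member 1 (0-2): L=5.3710, (cx,cy)=(1.0000,0.0000)
member 2 (1-2): L=5.6796, (cx,cy)=(0.5463,-0.8376)
member 3 (1-3): L=5.4331, (cx,cy)=(0.9998,0.0204)
member 4 (2-3): L=5.3964, (cx,cy)=(0.4316,0.9021)
solve A·x = −loads:
  F[0-1] = +2524.2401 N (tension)
  F[0-2] = +1099.1862 N (tension)
  F[1-2] = -2658.4844 N (compression)
  F[1-3] = +2539.3081 N (tension)
  F[2-3] = -818.5227 N (compression)
  Rx@0 = -2185.5200 N
  Ry@0 = -2278.5229 N
  Ry@2 = +2965.0129 N

2524.240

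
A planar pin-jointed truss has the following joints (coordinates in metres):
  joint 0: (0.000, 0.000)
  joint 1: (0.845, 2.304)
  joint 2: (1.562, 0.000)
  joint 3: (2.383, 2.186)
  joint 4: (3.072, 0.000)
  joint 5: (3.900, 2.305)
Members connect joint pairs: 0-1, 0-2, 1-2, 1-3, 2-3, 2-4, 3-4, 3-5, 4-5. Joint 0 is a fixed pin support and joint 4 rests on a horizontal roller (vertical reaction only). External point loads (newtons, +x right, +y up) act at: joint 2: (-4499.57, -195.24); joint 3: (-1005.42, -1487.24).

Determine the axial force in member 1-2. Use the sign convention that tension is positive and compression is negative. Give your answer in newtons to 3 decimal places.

1263.036

N=6 nodes, M=9 members, R=3 reactions → 2N=12, M+R=12
member 0 (0-1): L=2.4541, (cx,cy)=(0.3443,0.9388)
member 1 (0-2): L=1.5620, (cx,cy)=(1.0000,0.0000)
member 2 (1-2): L=2.4130, (cx,cy)=(0.2971,-0.9548)
member 3 (1-3): L=1.5425, (cx,cy)=(0.9971,-0.0765)
member 4 (2-3): L=2.3351, (cx,cy)=(0.3516,0.9362)
member 5 (2-4): L=1.5100, (cx,cy)=(1.0000,0.0000)
member 6 (3-4): L=2.2920, (cx,cy)=(0.3006,-0.9537)
member 7 (3-5): L=1.5217, (cx,cy)=(0.9969,0.0782)
member 8 (4-5): L=2.4492, (cx,cy)=(0.3381,0.9411)
solve A·x = −loads:
  F[0-1] = -1219.5525 N (compression)
  F[0-2] = -5085.0658 N (compression)
  F[1-2] = +1263.0362 N (tension)
  F[1-3] = -797.5626 N (compression)
  F[2-3] = -1079.6834 N (compression)
  F[2-4] = +169.4143 N (tension)
  F[3-4] = -563.5697 N (compression)
  F[3-5] = -0.0000 N (compression)
  F[4-5] = +0.0000 N (tension)
  Rx@0 = +5504.9900 N
  Ry@0 = +1144.9768 N
  Ry@4 = +537.5032 N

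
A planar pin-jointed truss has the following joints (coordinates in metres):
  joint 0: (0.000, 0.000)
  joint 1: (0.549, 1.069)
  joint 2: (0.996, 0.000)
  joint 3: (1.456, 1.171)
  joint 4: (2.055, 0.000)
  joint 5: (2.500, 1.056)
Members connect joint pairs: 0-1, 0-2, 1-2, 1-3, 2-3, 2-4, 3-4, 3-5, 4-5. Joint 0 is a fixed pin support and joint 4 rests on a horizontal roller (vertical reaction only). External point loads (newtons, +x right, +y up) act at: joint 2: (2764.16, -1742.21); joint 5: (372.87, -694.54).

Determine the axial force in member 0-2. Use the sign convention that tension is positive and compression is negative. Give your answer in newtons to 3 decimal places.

3422.472

N=6 nodes, M=9 members, R=3 reactions → 2N=12, M+R=12
member 0 (0-1): L=1.2017, (cx,cy)=(0.4568,0.8895)
member 1 (0-2): L=0.9960, (cx,cy)=(1.0000,0.0000)
member 2 (1-2): L=1.1587, (cx,cy)=(0.3858,-0.9226)
member 3 (1-3): L=0.9127, (cx,cy)=(0.9937,0.1118)
member 4 (2-3): L=1.2581, (cx,cy)=(0.3656,0.9308)
member 5 (2-4): L=1.0590, (cx,cy)=(1.0000,0.0000)
member 6 (3-4): L=1.3153, (cx,cy)=(0.4554,-0.8903)
member 7 (3-5): L=1.0503, (cx,cy)=(0.9940,-0.1095)
member 8 (4-5): L=1.1459, (cx,cy)=(0.3883,0.9215)
solve A·x = −loads:
  F[0-1] = -624.8169 N (compression)
  F[0-2] = +3422.4715 N (tension)
  F[1-2] = +542.1512 N (tension)
  F[1-3] = -497.7100 N (compression)
  F[2-3] = +1334.4198 N (tension)
  F[2-4] = +379.5613 N (tension)
  F[3-4] = -1411.3085 N (compression)
  F[3-5] = +639.8737 N (tension)
  F[4-5] = -677.6623 N (compression)
  Rx@0 = -3137.0300 N
  Ry@0 = +555.8050 N
  Ry@4 = +1880.9450 N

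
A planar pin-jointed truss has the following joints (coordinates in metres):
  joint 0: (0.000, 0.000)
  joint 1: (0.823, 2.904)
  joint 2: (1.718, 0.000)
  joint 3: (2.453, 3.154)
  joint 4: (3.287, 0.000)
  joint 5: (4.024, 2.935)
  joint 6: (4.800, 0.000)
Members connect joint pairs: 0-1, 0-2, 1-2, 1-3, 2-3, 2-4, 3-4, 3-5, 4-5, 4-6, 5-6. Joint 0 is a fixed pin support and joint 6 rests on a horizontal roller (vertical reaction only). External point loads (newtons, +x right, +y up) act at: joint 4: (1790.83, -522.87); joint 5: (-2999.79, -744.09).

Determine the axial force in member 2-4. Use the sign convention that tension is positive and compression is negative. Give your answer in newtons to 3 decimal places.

N=7 nodes, M=11 members, R=3 reactions → 2N=14, M+R=14
member 0 (0-1): L=3.0184, (cx,cy)=(0.2727,0.9621)
member 1 (0-2): L=1.7180, (cx,cy)=(1.0000,0.0000)
member 2 (1-2): L=3.0388, (cx,cy)=(0.2945,-0.9556)
member 3 (1-3): L=1.6491, (cx,cy)=(0.9884,0.1516)
member 4 (2-3): L=3.2385, (cx,cy)=(0.2270,0.9739)
member 5 (2-4): L=1.5690, (cx,cy)=(1.0000,0.0000)
member 6 (3-4): L=3.2624, (cx,cy)=(0.2556,-0.9668)
member 7 (3-5): L=1.5862, (cx,cy)=(0.9904,-0.1381)
member 8 (4-5): L=3.0261, (cx,cy)=(0.2435,0.9699)
member 9 (4-6): L=1.5130, (cx,cy)=(1.0000,0.0000)
member 10 (5-6): L=3.0359, (cx,cy)=(0.2556,-0.9668)
solve A·x = −loads:
  F[0-1] = -2202.8204 N (compression)
  F[0-2] = -608.3304 N (compression)
  F[1-2] = +2025.5796 N (tension)
  F[1-3] = -1211.2134 N (compression)
  F[2-3] = -1987.5989 N (compression)
  F[2-4] = +439.3519 N (tension)
  F[3-4] = +2522.8676 N (tension)
  F[3-5] = -2315.4323 N (compression)
  F[4-5] = -1975.6564 N (compression)
  F[4-6] = -225.3689 N (compression)
  F[5-6] = +881.6841 N (tension)
  Rx@0 = +1208.9600 N
  Ry@0 = +2119.3541 N
  Ry@6 = -852.3941 N

439.352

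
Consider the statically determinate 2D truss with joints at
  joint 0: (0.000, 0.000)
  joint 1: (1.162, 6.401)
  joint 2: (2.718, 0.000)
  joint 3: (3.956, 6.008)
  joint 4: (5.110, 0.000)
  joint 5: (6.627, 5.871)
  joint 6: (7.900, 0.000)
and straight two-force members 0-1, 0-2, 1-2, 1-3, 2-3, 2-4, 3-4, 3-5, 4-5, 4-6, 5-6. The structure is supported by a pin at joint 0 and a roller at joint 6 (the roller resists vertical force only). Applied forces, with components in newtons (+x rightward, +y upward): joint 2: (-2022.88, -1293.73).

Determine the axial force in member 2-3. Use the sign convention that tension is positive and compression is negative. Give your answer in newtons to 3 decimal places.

N=7 nodes, M=11 members, R=3 reactions → 2N=14, M+R=14
member 0 (0-1): L=6.5056, (cx,cy)=(0.1786,0.9839)
member 1 (0-2): L=2.7180, (cx,cy)=(1.0000,0.0000)
member 2 (1-2): L=6.5874, (cx,cy)=(0.2362,-0.9717)
member 3 (1-3): L=2.8215, (cx,cy)=(0.9903,-0.1393)
member 4 (2-3): L=6.1342, (cx,cy)=(0.2018,0.9794)
member 5 (2-4): L=2.3920, (cx,cy)=(1.0000,0.0000)
member 6 (3-4): L=6.1178, (cx,cy)=(0.1886,-0.9820)
member 7 (3-5): L=2.6745, (cx,cy)=(0.9987,-0.0512)
member 8 (4-5): L=6.0638, (cx,cy)=(0.2502,0.9682)
member 9 (4-6): L=2.7900, (cx,cy)=(1.0000,0.0000)
member 10 (5-6): L=6.0074, (cx,cy)=(0.2119,-0.9773)
solve A·x = −loads:
  F[0-1] = -862.4910 N (compression)
  F[0-2] = -1868.8263 N (compression)
  F[1-2] = +927.3426 N (tension)
  F[1-3] = -376.7725 N (compression)
  F[2-3] = +400.8778 N (tension)
  F[2-4] = +292.1951 N (tension)
  F[3-4] = -442.3419 N (compression)
  F[3-5] = -209.0310 N (compression)
  F[4-5] = +448.6682 N (tension)
  F[4-6] = +96.5122 N (tension)
  F[5-6] = -455.4518 N (compression)
  Rx@0 = +2022.8800 N
  Ry@0 = +848.6214 N
  Ry@6 = +445.1086 N

400.878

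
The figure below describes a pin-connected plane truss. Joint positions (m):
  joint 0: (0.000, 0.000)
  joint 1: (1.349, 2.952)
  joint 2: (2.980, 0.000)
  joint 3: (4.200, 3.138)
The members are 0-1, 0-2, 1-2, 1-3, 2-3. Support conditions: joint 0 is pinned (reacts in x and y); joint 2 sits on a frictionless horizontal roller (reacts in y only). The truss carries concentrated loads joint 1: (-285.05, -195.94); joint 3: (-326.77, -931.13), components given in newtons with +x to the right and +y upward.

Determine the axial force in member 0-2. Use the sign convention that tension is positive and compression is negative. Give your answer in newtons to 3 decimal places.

N=4 nodes, M=5 members, R=3 reactions → 2N=8, M+R=8
member 0 (0-1): L=3.2456, (cx,cy)=(0.4156,0.9095)
member 1 (0-2): L=2.9800, (cx,cy)=(1.0000,0.0000)
member 2 (1-2): L=3.3726, (cx,cy)=(0.4836,-0.8753)
member 3 (1-3): L=2.8571, (cx,cy)=(0.9979,0.0651)
member 4 (2-3): L=3.3668, (cx,cy)=(0.3624,0.9320)
solve A·x = −loads:
  F[0-1] = -387.5703 N (compression)
  F[0-2] = -450.7319 N (compression)
  F[1-2] = +181.5699 N (tension)
  F[1-3] = +36.2311 N (tension)
  F[2-3] = -1001.5564 N (compression)
  Rx@0 = +611.8200 N
  Ry@0 = +352.5072 N
  Ry@2 = +774.5628 N

-450.732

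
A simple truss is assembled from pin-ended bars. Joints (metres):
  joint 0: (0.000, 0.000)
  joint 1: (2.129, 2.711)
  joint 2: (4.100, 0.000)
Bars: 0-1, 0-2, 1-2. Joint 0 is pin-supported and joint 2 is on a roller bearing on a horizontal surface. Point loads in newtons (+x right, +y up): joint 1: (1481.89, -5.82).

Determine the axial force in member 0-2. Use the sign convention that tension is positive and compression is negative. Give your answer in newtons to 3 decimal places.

N=3 nodes, M=3 members, R=3 reactions → 2N=6, M+R=6
member 0 (0-1): L=3.4471, (cx,cy)=(0.6176,0.7865)
member 1 (0-2): L=4.1000, (cx,cy)=(1.0000,0.0000)
member 2 (1-2): L=3.3518, (cx,cy)=(0.5880,-0.8088)
solve A·x = −loads:
  F[0-1] = +1242.3329 N (tension)
  F[0-2] = +714.5887 N (tension)
  F[1-2] = -1215.1887 N (compression)
  Rx@0 = -1481.8900 N
  Ry@0 = -977.0567 N
  Ry@2 = +982.8767 N

714.589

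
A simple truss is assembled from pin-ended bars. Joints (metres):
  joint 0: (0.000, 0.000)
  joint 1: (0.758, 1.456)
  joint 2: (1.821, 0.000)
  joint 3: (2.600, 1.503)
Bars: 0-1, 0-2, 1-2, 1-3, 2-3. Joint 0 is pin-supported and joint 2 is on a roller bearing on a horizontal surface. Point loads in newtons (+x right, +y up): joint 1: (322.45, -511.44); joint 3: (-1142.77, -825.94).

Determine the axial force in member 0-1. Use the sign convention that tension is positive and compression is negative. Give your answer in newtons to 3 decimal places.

-710.955

N=4 nodes, M=5 members, R=3 reactions → 2N=8, M+R=8
member 0 (0-1): L=1.6415, (cx,cy)=(0.4618,0.8870)
member 1 (0-2): L=1.8210, (cx,cy)=(1.0000,0.0000)
member 2 (1-2): L=1.8027, (cx,cy)=(0.5897,-0.8077)
member 3 (1-3): L=1.8426, (cx,cy)=(0.9997,0.0255)
member 4 (2-3): L=1.6929, (cx,cy)=(0.4602,0.8878)
solve A·x = −loads:
  F[0-1] = -710.9546 N (compression)
  F[0-2] = -492.0192 N (compression)
  F[1-2] = +124.6752 N (tension)
  F[1-3] = -724.5019 N (compression)
  F[2-3] = -909.4706 N (compression)
  Rx@0 = +820.3200 N
  Ry@0 = +630.6148 N
  Ry@2 = +706.7652 N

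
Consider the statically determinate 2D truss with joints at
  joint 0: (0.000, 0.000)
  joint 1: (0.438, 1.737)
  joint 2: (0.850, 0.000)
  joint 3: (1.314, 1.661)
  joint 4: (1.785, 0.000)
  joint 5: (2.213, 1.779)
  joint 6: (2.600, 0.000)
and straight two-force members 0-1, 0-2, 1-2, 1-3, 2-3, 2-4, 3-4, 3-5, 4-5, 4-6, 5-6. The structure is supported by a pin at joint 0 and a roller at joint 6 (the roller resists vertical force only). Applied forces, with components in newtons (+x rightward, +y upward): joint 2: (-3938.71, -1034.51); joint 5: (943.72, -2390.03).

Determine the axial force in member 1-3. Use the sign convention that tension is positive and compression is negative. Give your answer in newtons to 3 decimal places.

N=7 nodes, M=11 members, R=3 reactions → 2N=14, M+R=14
member 0 (0-1): L=1.7914, (cx,cy)=(0.2445,0.9696)
member 1 (0-2): L=0.8500, (cx,cy)=(1.0000,0.0000)
member 2 (1-2): L=1.7852, (cx,cy)=(0.2308,-0.9730)
member 3 (1-3): L=0.8793, (cx,cy)=(0.9963,-0.0864)
member 4 (2-3): L=1.7246, (cx,cy)=(0.2690,0.9631)
member 5 (2-4): L=0.9350, (cx,cy)=(1.0000,0.0000)
member 6 (3-4): L=1.7265, (cx,cy)=(0.2728,-0.9621)
member 7 (3-5): L=0.9067, (cx,cy)=(0.9915,0.1301)
member 8 (4-5): L=1.8298, (cx,cy)=(0.2339,0.9723)
member 9 (4-6): L=0.8150, (cx,cy)=(1.0000,0.0000)
member 10 (5-6): L=1.8206, (cx,cy)=(0.2126,-0.9771)
solve A·x = −loads:
  F[0-1] = -419.0483 N (compression)
  F[0-2] = -2892.5304 N (compression)
  F[1-2] = +435.7047 N (tension)
  F[1-3] = -203.7773 N (compression)
  F[2-3] = +633.9433 N (tension)
  F[2-4] = +976.1728 N (tension)
  F[3-4] = -633.7862 N (compression)
  F[3-5] = +141.6539 N (tension)
  F[4-5] = +627.1439 N (tension)
  F[4-6] = +656.5753 N (tension)
  F[5-6] = -3088.8002 N (compression)
  Rx@0 = +2994.9900 N
  Ry@0 = +406.3293 N
  Ry@6 = +3018.2107 N

-203.777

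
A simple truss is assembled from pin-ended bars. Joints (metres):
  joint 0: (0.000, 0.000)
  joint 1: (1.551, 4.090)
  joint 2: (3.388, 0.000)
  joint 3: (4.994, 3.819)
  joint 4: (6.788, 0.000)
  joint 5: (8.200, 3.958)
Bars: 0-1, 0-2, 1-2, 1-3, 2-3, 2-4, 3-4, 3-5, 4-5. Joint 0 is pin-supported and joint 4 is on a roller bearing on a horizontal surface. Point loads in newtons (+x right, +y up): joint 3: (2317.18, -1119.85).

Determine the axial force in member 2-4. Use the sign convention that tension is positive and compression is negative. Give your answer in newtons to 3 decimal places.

999.433

N=6 nodes, M=9 members, R=3 reactions → 2N=12, M+R=12
member 0 (0-1): L=4.3742, (cx,cy)=(0.3546,0.9350)
member 1 (0-2): L=3.3880, (cx,cy)=(1.0000,0.0000)
member 2 (1-2): L=4.4836, (cx,cy)=(0.4097,-0.9122)
member 3 (1-3): L=3.4536, (cx,cy)=(0.9969,-0.0785)
member 4 (2-3): L=4.1429, (cx,cy)=(0.3876,0.9218)
member 5 (2-4): L=3.4000, (cx,cy)=(1.0000,0.0000)
member 6 (3-4): L=4.2194, (cx,cy)=(0.4252,-0.9051)
member 7 (3-5): L=3.2090, (cx,cy)=(0.9991,0.0433)
member 8 (4-5): L=4.2023, (cx,cy)=(0.3360,0.9419)
solve A·x = −loads:
  F[0-1] = +1077.7288 N (tension)
  F[0-2] = +1935.0406 N (tension)
  F[1-2] = -1179.3465 N (compression)
  F[1-3] = +868.0122 N (tension)
  F[2-3] = +1167.0714 N (tension)
  F[2-4] = +999.4326 N (tension)
  F[3-4] = -2350.6073 N (compression)
  F[3-5] = +0.0000 N (tension)
  F[4-5] = -0.0000 N (compression)
  Rx@0 = -2317.1800 N
  Ry@0 = -1007.7047 N
  Ry@4 = +2127.5547 N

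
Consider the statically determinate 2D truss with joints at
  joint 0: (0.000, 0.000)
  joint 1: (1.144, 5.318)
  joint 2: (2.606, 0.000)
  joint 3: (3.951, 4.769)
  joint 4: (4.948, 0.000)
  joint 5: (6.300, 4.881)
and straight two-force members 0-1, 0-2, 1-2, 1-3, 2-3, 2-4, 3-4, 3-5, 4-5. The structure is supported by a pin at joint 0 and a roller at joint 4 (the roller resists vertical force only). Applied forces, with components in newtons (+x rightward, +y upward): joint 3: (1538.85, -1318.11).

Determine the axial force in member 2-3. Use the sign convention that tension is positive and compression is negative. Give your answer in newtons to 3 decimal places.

1393.222

N=6 nodes, M=9 members, R=3 reactions → 2N=12, M+R=12
member 0 (0-1): L=5.4397, (cx,cy)=(0.2103,0.9776)
member 1 (0-2): L=2.6060, (cx,cy)=(1.0000,0.0000)
member 2 (1-2): L=5.5153, (cx,cy)=(0.2651,-0.9642)
member 3 (1-3): L=2.8602, (cx,cy)=(0.9814,-0.1919)
member 4 (2-3): L=4.9550, (cx,cy)=(0.2714,0.9625)
member 5 (2-4): L=2.3420, (cx,cy)=(1.0000,0.0000)
member 6 (3-4): L=4.8721, (cx,cy)=(0.2046,-0.9788)
member 7 (3-5): L=2.3517, (cx,cy)=(0.9989,0.0476)
member 8 (4-5): L=5.0648, (cx,cy)=(0.2669,0.9637)
solve A·x = −loads:
  F[0-1] = +1245.4408 N (tension)
  F[0-2] = +1276.9246 N (tension)
  F[1-2] = -1390.6633 N (compression)
  F[1-3] = +642.5105 N (tension)
  F[2-3] = +1393.2225 N (tension)
  F[2-4] = +530.1090 N (tension)
  F[3-4] = -2590.5162 N (compression)
  F[3-5] = -0.0000 N (compression)
  F[4-5] = +0.0000 N (tension)
  Rx@0 = -1538.8500 N
  Ry@0 = -1217.5869 N
  Ry@4 = +2535.6969 N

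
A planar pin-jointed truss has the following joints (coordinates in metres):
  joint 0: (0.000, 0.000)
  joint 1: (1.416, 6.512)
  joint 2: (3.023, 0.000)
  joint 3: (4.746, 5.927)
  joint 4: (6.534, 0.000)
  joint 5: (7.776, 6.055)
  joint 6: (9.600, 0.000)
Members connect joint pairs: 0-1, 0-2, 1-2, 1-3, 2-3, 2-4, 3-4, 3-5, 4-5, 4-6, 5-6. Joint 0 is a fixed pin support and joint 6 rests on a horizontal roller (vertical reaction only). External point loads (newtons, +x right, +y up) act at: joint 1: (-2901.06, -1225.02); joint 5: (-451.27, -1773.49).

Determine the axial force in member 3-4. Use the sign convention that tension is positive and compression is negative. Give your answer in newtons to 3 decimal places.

N=7 nodes, M=11 members, R=3 reactions → 2N=14, M+R=14
member 0 (0-1): L=6.6642, (cx,cy)=(0.2125,0.9772)
member 1 (0-2): L=3.0230, (cx,cy)=(1.0000,0.0000)
member 2 (1-2): L=6.7074, (cx,cy)=(0.2396,-0.9709)
member 3 (1-3): L=3.3810, (cx,cy)=(0.9849,-0.1730)
member 4 (2-3): L=6.1724, (cx,cy)=(0.2791,0.9602)
member 5 (2-4): L=3.5110, (cx,cy)=(1.0000,0.0000)
member 6 (3-4): L=6.1908, (cx,cy)=(0.2888,-0.9574)
member 7 (3-5): L=3.0327, (cx,cy)=(0.9991,0.0422)
member 8 (4-5): L=6.1811, (cx,cy)=(0.2009,0.9796)
member 9 (4-6): L=3.0660, (cx,cy)=(1.0000,0.0000)
member 10 (5-6): L=6.3238, (cx,cy)=(0.2884,-0.9575)
solve A·x = −loads:
  F[0-1] = -3718.7226 N (compression)
  F[0-2] = -2562.1778 N (compression)
  F[1-2] = +2194.2133 N (tension)
  F[1-3] = +1609.4764 N (tension)
  F[2-3] = -2218.4954 N (compression)
  F[2-4] = -1417.1834 N (compression)
  F[3-4] = +2526.4312 N (tension)
  F[3-5] = +236.4538 N (tension)
  F[4-5] = -2469.1269 N (compression)
  F[4-6] = -191.3762 N (compression)
  F[5-6] = +663.4966 N (tension)
  Rx@0 = +3352.3300 N
  Ry@0 = +3633.8075 N
  Ry@6 = -635.2975 N

2526.431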